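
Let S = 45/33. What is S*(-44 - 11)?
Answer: -75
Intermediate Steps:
S = 15/11 (S = 45*(1/33) = 15/11 ≈ 1.3636)
S*(-44 - 11) = 15*(-44 - 11)/11 = (15/11)*(-55) = -75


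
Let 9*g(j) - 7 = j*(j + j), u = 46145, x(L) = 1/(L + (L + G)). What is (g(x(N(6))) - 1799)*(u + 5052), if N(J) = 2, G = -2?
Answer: -552364433/6 ≈ -9.2061e+7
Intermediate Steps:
x(L) = 1/(-2 + 2*L) (x(L) = 1/(L + (L - 2)) = 1/(L + (-2 + L)) = 1/(-2 + 2*L))
g(j) = 7/9 + 2*j²/9 (g(j) = 7/9 + (j*(j + j))/9 = 7/9 + (j*(2*j))/9 = 7/9 + (2*j²)/9 = 7/9 + 2*j²/9)
(g(x(N(6))) - 1799)*(u + 5052) = ((7/9 + 2*(1/(2*(-1 + 2)))²/9) - 1799)*(46145 + 5052) = ((7/9 + 2*((½)/1)²/9) - 1799)*51197 = ((7/9 + 2*((½)*1)²/9) - 1799)*51197 = ((7/9 + 2*(½)²/9) - 1799)*51197 = ((7/9 + (2/9)*(¼)) - 1799)*51197 = ((7/9 + 1/18) - 1799)*51197 = (⅚ - 1799)*51197 = -10789/6*51197 = -552364433/6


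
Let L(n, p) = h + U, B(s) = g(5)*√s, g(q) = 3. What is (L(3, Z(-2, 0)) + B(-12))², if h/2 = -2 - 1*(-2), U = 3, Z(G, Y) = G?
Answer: -99 + 36*I*√3 ≈ -99.0 + 62.354*I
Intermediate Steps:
h = 0 (h = 2*(-2 - 1*(-2)) = 2*(-2 + 2) = 2*0 = 0)
B(s) = 3*√s
L(n, p) = 3 (L(n, p) = 0 + 3 = 3)
(L(3, Z(-2, 0)) + B(-12))² = (3 + 3*√(-12))² = (3 + 3*(2*I*√3))² = (3 + 6*I*√3)²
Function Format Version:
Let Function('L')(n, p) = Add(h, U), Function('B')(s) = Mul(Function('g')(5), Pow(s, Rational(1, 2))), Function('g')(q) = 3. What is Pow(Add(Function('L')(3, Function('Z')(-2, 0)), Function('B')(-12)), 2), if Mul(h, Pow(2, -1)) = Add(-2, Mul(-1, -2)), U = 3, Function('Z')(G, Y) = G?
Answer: Add(-99, Mul(36, I, Pow(3, Rational(1, 2)))) ≈ Add(-99.000, Mul(62.354, I))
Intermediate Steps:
h = 0 (h = Mul(2, Add(-2, Mul(-1, -2))) = Mul(2, Add(-2, 2)) = Mul(2, 0) = 0)
Function('B')(s) = Mul(3, Pow(s, Rational(1, 2)))
Function('L')(n, p) = 3 (Function('L')(n, p) = Add(0, 3) = 3)
Pow(Add(Function('L')(3, Function('Z')(-2, 0)), Function('B')(-12)), 2) = Pow(Add(3, Mul(3, Pow(-12, Rational(1, 2)))), 2) = Pow(Add(3, Mul(3, Mul(2, I, Pow(3, Rational(1, 2))))), 2) = Pow(Add(3, Mul(6, I, Pow(3, Rational(1, 2)))), 2)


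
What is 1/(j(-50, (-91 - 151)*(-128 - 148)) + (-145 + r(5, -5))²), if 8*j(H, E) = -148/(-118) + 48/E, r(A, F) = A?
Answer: 328394/6436573915 ≈ 5.1020e-5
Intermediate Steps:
j(H, E) = 37/236 + 6/E (j(H, E) = (-148/(-118) + 48/E)/8 = (-148*(-1/118) + 48/E)/8 = (74/59 + 48/E)/8 = 37/236 + 6/E)
1/(j(-50, (-91 - 151)*(-128 - 148)) + (-145 + r(5, -5))²) = 1/((37/236 + 6/(((-91 - 151)*(-128 - 148)))) + (-145 + 5)²) = 1/((37/236 + 6/((-242*(-276)))) + (-140)²) = 1/((37/236 + 6/66792) + 19600) = 1/((37/236 + 6*(1/66792)) + 19600) = 1/((37/236 + 1/11132) + 19600) = 1/(51515/328394 + 19600) = 1/(6436573915/328394) = 328394/6436573915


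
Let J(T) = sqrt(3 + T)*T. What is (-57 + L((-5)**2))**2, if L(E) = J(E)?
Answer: 20749 - 5700*sqrt(7) ≈ 5668.2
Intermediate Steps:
J(T) = T*sqrt(3 + T)
L(E) = E*sqrt(3 + E)
(-57 + L((-5)**2))**2 = (-57 + (-5)**2*sqrt(3 + (-5)**2))**2 = (-57 + 25*sqrt(3 + 25))**2 = (-57 + 25*sqrt(28))**2 = (-57 + 25*(2*sqrt(7)))**2 = (-57 + 50*sqrt(7))**2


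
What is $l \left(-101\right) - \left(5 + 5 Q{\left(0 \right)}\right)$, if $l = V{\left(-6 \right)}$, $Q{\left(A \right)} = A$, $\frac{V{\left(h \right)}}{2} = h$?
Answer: $1207$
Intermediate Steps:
$V{\left(h \right)} = 2 h$
$l = -12$ ($l = 2 \left(-6\right) = -12$)
$l \left(-101\right) - \left(5 + 5 Q{\left(0 \right)}\right) = \left(-12\right) \left(-101\right) - 5 = 1212 + \left(-5 + 0\right) = 1212 - 5 = 1207$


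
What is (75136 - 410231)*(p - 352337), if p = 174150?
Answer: 59709572765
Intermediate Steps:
(75136 - 410231)*(p - 352337) = (75136 - 410231)*(174150 - 352337) = -335095*(-178187) = 59709572765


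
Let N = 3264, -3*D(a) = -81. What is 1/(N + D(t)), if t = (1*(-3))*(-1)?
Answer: 1/3291 ≈ 0.00030386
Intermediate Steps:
t = 3 (t = -3*(-1) = 3)
D(a) = 27 (D(a) = -⅓*(-81) = 27)
1/(N + D(t)) = 1/(3264 + 27) = 1/3291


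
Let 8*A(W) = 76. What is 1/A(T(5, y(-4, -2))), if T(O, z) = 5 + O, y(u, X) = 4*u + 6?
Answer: 2/19 ≈ 0.10526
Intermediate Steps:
y(u, X) = 6 + 4*u
A(W) = 19/2 (A(W) = (⅛)*76 = 19/2)
1/A(T(5, y(-4, -2))) = 1/(19/2) = 2/19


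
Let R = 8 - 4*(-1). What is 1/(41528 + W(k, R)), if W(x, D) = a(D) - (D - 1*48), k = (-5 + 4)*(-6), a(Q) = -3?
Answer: 1/41561 ≈ 2.4061e-5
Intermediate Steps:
R = 12 (R = 8 + 4 = 12)
k = 6 (k = -1*(-6) = 6)
W(x, D) = 45 - D (W(x, D) = -3 - (D - 1*48) = -3 - (D - 48) = -3 - (-48 + D) = -3 + (48 - D) = 45 - D)
1/(41528 + W(k, R)) = 1/(41528 + (45 - 1*12)) = 1/(41528 + (45 - 12)) = 1/(41528 + 33) = 1/41561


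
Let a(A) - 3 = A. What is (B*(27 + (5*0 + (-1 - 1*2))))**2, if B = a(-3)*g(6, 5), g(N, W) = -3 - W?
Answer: 0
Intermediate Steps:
a(A) = 3 + A
B = 0 (B = (3 - 3)*(-3 - 1*5) = 0*(-3 - 5) = 0*(-8) = 0)
(B*(27 + (5*0 + (-1 - 1*2))))**2 = (0*(27 + (5*0 + (-1 - 1*2))))**2 = (0*(27 + (0 + (-1 - 2))))**2 = (0*(27 + (0 - 3)))**2 = (0*(27 - 3))**2 = (0*24)**2 = 0**2 = 0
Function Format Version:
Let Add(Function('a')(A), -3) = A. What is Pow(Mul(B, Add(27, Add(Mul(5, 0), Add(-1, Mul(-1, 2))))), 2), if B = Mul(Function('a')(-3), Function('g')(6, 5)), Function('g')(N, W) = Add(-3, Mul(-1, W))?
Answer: 0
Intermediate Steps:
Function('a')(A) = Add(3, A)
B = 0 (B = Mul(Add(3, -3), Add(-3, Mul(-1, 5))) = Mul(0, Add(-3, -5)) = Mul(0, -8) = 0)
Pow(Mul(B, Add(27, Add(Mul(5, 0), Add(-1, Mul(-1, 2))))), 2) = Pow(Mul(0, Add(27, Add(Mul(5, 0), Add(-1, Mul(-1, 2))))), 2) = Pow(Mul(0, Add(27, Add(0, Add(-1, -2)))), 2) = Pow(Mul(0, Add(27, Add(0, -3))), 2) = Pow(Mul(0, Add(27, -3)), 2) = Pow(Mul(0, 24), 2) = Pow(0, 2) = 0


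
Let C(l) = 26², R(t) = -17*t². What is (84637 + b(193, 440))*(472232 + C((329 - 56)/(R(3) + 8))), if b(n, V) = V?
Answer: 40233593916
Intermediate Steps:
C(l) = 676
(84637 + b(193, 440))*(472232 + C((329 - 56)/(R(3) + 8))) = (84637 + 440)*(472232 + 676) = 85077*472908 = 40233593916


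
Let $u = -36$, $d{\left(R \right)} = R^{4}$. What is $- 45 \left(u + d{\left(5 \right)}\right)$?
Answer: $-26505$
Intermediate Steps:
$- 45 \left(u + d{\left(5 \right)}\right) = - 45 \left(-36 + 5^{4}\right) = - 45 \left(-36 + 625\right) = \left(-45\right) 589 = -26505$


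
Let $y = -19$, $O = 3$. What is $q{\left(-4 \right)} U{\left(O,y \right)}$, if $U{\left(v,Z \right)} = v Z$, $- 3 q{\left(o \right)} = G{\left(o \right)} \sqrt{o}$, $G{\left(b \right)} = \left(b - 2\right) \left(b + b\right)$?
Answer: $1824 i \approx 1824.0 i$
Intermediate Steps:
$G{\left(b \right)} = 2 b \left(-2 + b\right)$ ($G{\left(b \right)} = \left(-2 + b\right) 2 b = 2 b \left(-2 + b\right)$)
$q{\left(o \right)} = - \frac{2 o^{\frac{3}{2}} \left(-2 + o\right)}{3}$ ($q{\left(o \right)} = - \frac{2 o \left(-2 + o\right) \sqrt{o}}{3} = - \frac{2 o^{\frac{3}{2}} \left(-2 + o\right)}{3}$)
$U{\left(v,Z \right)} = Z v$
$q{\left(-4 \right)} U{\left(O,y \right)} = \frac{2 \left(-4\right)^{\frac{3}{2}} \left(2 - -4\right)}{3} \left(\left(-19\right) 3\right) = \frac{2 \left(- 8 i\right) \left(2 + 4\right)}{3} \left(-57\right) = \frac{2}{3} \left(- 8 i\right) 6 \left(-57\right) = - 32 i \left(-57\right) = 1824 i$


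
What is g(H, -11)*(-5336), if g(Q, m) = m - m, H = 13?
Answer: 0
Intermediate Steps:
g(Q, m) = 0
g(H, -11)*(-5336) = 0*(-5336) = 0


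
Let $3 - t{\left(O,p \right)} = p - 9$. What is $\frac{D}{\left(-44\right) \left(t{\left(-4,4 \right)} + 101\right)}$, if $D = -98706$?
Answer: $\frac{49353}{2398} \approx 20.581$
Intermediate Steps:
$t{\left(O,p \right)} = 12 - p$ ($t{\left(O,p \right)} = 3 - \left(p - 9\right) = 3 - \left(-9 + p\right) = 12 - p$)
$\frac{D}{\left(-44\right) \left(t{\left(-4,4 \right)} + 101\right)} = - \frac{98706}{\left(-44\right) \left(\left(12 - 4\right) + 101\right)} = - \frac{98706}{\left(-44\right) \left(8 + 101\right)} = - \frac{98706}{\left(-44\right) 109} = - \frac{98706}{-4796} = \left(-98706\right) \left(- \frac{1}{4796}\right) = \frac{49353}{2398}$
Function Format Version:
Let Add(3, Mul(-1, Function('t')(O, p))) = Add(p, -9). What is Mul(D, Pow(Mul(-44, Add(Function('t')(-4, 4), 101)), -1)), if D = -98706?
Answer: Rational(49353, 2398) ≈ 20.581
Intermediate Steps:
Function('t')(O, p) = Add(12, Mul(-1, p)) (Function('t')(O, p) = Add(3, Mul(-1, Add(p, -9))) = Add(3, Mul(-1, Add(-9, p))) = Add(3, Add(9, Mul(-1, p))) = Add(12, Mul(-1, p)))
Mul(D, Pow(Mul(-44, Add(Function('t')(-4, 4), 101)), -1)) = Mul(-98706, Pow(Mul(-44, Add(Add(12, Mul(-1, 4)), 101)), -1)) = Mul(-98706, Pow(Mul(-44, Add(Add(12, -4), 101)), -1)) = Mul(-98706, Pow(Mul(-44, Add(8, 101)), -1)) = Mul(-98706, Pow(Mul(-44, 109), -1)) = Mul(-98706, Pow(-4796, -1)) = Mul(-98706, Rational(-1, 4796)) = Rational(49353, 2398)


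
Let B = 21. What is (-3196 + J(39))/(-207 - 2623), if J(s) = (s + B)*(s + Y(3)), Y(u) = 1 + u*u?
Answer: 128/1415 ≈ 0.090459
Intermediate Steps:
Y(u) = 1 + u²
J(s) = (10 + s)*(21 + s) (J(s) = (s + 21)*(s + (1 + 3²)) = (21 + s)*(s + (1 + 9)) = (21 + s)*(s + 10) = (21 + s)*(10 + s) = (10 + s)*(21 + s))
(-3196 + J(39))/(-207 - 2623) = (-3196 + (210 + 39² + 31*39))/(-207 - 2623) = (-3196 + (210 + 1521 + 1209))/(-2830) = (-3196 + 2940)*(-1/2830) = -256*(-1/2830) = 128/1415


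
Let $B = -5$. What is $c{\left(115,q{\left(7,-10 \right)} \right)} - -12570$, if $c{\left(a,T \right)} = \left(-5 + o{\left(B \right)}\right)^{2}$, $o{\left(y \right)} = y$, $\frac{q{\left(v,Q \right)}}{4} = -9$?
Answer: $12670$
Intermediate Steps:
$q{\left(v,Q \right)} = -36$ ($q{\left(v,Q \right)} = 4 \left(-9\right) = -36$)
$c{\left(a,T \right)} = 100$ ($c{\left(a,T \right)} = \left(-5 - 5\right)^{2} = \left(-10\right)^{2} = 100$)
$c{\left(115,q{\left(7,-10 \right)} \right)} - -12570 = 100 - -12570 = 100 + 12570 = 12670$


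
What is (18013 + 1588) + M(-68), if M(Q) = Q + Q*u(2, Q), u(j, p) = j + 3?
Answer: 19193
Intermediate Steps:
u(j, p) = 3 + j
M(Q) = 6*Q (M(Q) = Q + Q*(3 + 2) = Q + Q*5 = Q + 5*Q = 6*Q)
(18013 + 1588) + M(-68) = (18013 + 1588) + 6*(-68) = 19601 - 408 = 19193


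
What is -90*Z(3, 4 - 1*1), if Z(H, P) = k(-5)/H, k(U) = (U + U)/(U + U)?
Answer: -30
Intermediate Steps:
k(U) = 1 (k(U) = (2*U)/((2*U)) = (2*U)*(1/(2*U)) = 1)
Z(H, P) = 1/H
-90*Z(3, 4 - 1*1) = -90/3 = -90*⅓ = -30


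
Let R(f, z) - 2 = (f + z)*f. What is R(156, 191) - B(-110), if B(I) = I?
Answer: 54244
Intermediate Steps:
R(f, z) = 2 + f*(f + z) (R(f, z) = 2 + (f + z)*f = 2 + f*(f + z))
R(156, 191) - B(-110) = (2 + 156² + 156*191) - 1*(-110) = (2 + 24336 + 29796) + 110 = 54134 + 110 = 54244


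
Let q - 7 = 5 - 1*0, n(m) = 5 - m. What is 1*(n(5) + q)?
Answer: 12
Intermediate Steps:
q = 12 (q = 7 + (5 - 1*0) = 7 + (5 + 0) = 7 + 5 = 12)
1*(n(5) + q) = 1*((5 - 1*5) + 12) = 1*((5 - 5) + 12) = 1*(0 + 12) = 1*12 = 12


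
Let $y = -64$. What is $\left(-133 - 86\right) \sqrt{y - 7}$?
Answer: $- 219 i \sqrt{71} \approx - 1845.3 i$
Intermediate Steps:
$\left(-133 - 86\right) \sqrt{y - 7} = \left(-133 - 86\right) \sqrt{-64 - 7} = - 219 \sqrt{-71} = - 219 i \sqrt{71}$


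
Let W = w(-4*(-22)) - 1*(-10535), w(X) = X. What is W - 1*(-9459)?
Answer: 20082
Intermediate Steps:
W = 10623 (W = -4*(-22) - 1*(-10535) = 88 + 10535 = 10623)
W - 1*(-9459) = 10623 - 1*(-9459) = 10623 + 9459 = 20082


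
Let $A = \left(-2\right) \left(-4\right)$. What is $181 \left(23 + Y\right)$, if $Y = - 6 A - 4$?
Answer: $-5249$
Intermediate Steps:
$A = 8$
$Y = -52$ ($Y = \left(-6\right) 8 - 4 = -48 - 4 = -52$)
$181 \left(23 + Y\right) = 181 \left(23 - 52\right) = 181 \left(-29\right) = -5249$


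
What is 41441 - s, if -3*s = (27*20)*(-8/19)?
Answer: 785939/19 ≈ 41365.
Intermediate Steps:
s = 1440/19 (s = -27*20*(-8/19)/3 = -180*(-8*1/19) = -180*(-8)/19 = -⅓*(-4320/19) = 1440/19 ≈ 75.789)
41441 - s = 41441 - 1*1440/19 = 41441 - 1440/19 = 785939/19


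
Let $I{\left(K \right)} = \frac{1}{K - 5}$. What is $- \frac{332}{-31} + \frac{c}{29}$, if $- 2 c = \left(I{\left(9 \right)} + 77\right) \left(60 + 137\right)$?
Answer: $- \frac{1810039}{7192} \approx -251.67$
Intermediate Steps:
$I{\left(K \right)} = \frac{1}{-5 + K}$
$c = - \frac{60873}{8}$ ($c = - \frac{\left(\frac{1}{-5 + 9} + 77\right) \left(60 + 137\right)}{2} = - \frac{\left(\frac{1}{4} + 77\right) 197}{2} = - \frac{\frac{309}{4} \cdot 197}{2} = \left(- \frac{1}{2}\right) \frac{60873}{4} = - \frac{60873}{8} \approx -7609.1$)
$- \frac{332}{-31} + \frac{c}{29} = - \frac{332}{-31} - \frac{60873}{8 \cdot 29} = \left(-332\right) \left(- \frac{1}{31}\right) - \frac{60873}{232} = \frac{332}{31} - \frac{60873}{232} = - \frac{1810039}{7192}$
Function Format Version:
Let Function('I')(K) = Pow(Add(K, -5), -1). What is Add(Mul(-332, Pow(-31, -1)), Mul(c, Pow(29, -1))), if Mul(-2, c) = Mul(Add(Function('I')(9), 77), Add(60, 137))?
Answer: Rational(-1810039, 7192) ≈ -251.67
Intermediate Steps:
Function('I')(K) = Pow(Add(-5, K), -1)
c = Rational(-60873, 8) (c = Mul(Rational(-1, 2), Mul(Add(Pow(Add(-5, 9), -1), 77), Add(60, 137))) = Mul(Rational(-1, 2), Mul(Add(Pow(4, -1), 77), 197)) = Mul(Rational(-1, 2), Mul(Add(Rational(1, 4), 77), 197)) = Mul(Rational(-1, 2), Mul(Rational(309, 4), 197)) = Mul(Rational(-1, 2), Rational(60873, 4)) = Rational(-60873, 8) ≈ -7609.1)
Add(Mul(-332, Pow(-31, -1)), Mul(c, Pow(29, -1))) = Add(Mul(-332, Pow(-31, -1)), Mul(Rational(-60873, 8), Pow(29, -1))) = Add(Mul(-332, Rational(-1, 31)), Mul(Rational(-60873, 8), Rational(1, 29))) = Add(Rational(332, 31), Rational(-60873, 232)) = Rational(-1810039, 7192)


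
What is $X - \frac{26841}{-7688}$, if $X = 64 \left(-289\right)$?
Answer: $- \frac{142170407}{7688} \approx -18493.0$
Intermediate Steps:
$X = -18496$
$X - \frac{26841}{-7688} = -18496 - \frac{26841}{-7688} = -18496 - 26841 \left(- \frac{1}{7688}\right) = -18496 - - \frac{26841}{7688} = -18496 + \frac{26841}{7688} = - \frac{142170407}{7688}$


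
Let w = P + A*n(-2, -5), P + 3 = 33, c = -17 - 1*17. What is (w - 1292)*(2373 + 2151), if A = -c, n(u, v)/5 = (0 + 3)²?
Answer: 1212432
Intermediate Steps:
c = -34 (c = -17 - 17 = -34)
P = 30 (P = -3 + 33 = 30)
n(u, v) = 45 (n(u, v) = 5*(0 + 3)² = 5*3² = 5*9 = 45)
A = 34 (A = -1*(-34) = 34)
w = 1560 (w = 30 + 34*45 = 30 + 1530 = 1560)
(w - 1292)*(2373 + 2151) = (1560 - 1292)*(2373 + 2151) = 268*4524 = 1212432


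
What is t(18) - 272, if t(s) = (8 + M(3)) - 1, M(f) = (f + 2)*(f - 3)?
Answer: -265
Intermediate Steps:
M(f) = (-3 + f)*(2 + f) (M(f) = (2 + f)*(-3 + f) = (-3 + f)*(2 + f))
t(s) = 7 (t(s) = (8 + (-6 + 3² - 1*3)) - 1 = (8 + (-6 + 9 - 3)) - 1 = (8 + 0) - 1 = 8 - 1 = 7)
t(18) - 272 = 7 - 272 = -265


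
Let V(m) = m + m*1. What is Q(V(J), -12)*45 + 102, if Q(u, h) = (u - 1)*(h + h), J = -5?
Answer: 11982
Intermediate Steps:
V(m) = 2*m (V(m) = m + m = 2*m)
Q(u, h) = 2*h*(-1 + u) (Q(u, h) = (-1 + u)*(2*h) = 2*h*(-1 + u))
Q(V(J), -12)*45 + 102 = (2*(-12)*(-1 + 2*(-5)))*45 + 102 = (2*(-12)*(-1 - 10))*45 + 102 = (2*(-12)*(-11))*45 + 102 = 264*45 + 102 = 11880 + 102 = 11982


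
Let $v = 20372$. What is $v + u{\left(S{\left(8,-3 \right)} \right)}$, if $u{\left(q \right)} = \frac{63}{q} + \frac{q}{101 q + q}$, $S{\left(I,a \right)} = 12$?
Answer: $\frac{4156961}{204} \approx 20377.0$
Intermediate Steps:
$u{\left(q \right)} = \frac{1}{102} + \frac{63}{q}$ ($u{\left(q \right)} = \frac{63}{q} + \frac{q}{102 q} = \frac{63}{q} + q \frac{1}{102 q} = \frac{63}{q} + \frac{1}{102} = \frac{1}{102} + \frac{63}{q}$)
$v + u{\left(S{\left(8,-3 \right)} \right)} = 20372 + \frac{6426 + 12}{102 \cdot 12} = 20372 + \frac{1}{102} \cdot \frac{1}{12} \cdot 6438 = 20372 + \frac{1073}{204} = \frac{4156961}{204}$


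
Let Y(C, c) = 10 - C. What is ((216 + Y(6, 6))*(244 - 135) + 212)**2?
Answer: 585252864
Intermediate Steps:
((216 + Y(6, 6))*(244 - 135) + 212)**2 = ((216 + (10 - 1*6))*(244 - 135) + 212)**2 = ((216 + (10 - 6))*109 + 212)**2 = ((216 + 4)*109 + 212)**2 = (220*109 + 212)**2 = (23980 + 212)**2 = 24192**2 = 585252864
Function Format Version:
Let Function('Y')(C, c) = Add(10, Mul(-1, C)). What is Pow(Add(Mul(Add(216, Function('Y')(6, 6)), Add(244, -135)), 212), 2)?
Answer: 585252864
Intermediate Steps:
Pow(Add(Mul(Add(216, Function('Y')(6, 6)), Add(244, -135)), 212), 2) = Pow(Add(Mul(Add(216, Add(10, Mul(-1, 6))), Add(244, -135)), 212), 2) = Pow(Add(Mul(Add(216, Add(10, -6)), 109), 212), 2) = Pow(Add(Mul(Add(216, 4), 109), 212), 2) = Pow(Add(Mul(220, 109), 212), 2) = Pow(Add(23980, 212), 2) = Pow(24192, 2) = 585252864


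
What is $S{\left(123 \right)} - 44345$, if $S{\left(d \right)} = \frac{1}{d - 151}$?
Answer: $- \frac{1241661}{28} \approx -44345.0$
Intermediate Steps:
$S{\left(d \right)} = \frac{1}{-151 + d}$
$S{\left(123 \right)} - 44345 = \frac{1}{-151 + 123} - 44345 = \frac{1}{-28} - 44345 = - \frac{1}{28} - 44345 = - \frac{1241661}{28}$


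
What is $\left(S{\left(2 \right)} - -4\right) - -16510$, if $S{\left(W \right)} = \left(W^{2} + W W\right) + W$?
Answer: $16524$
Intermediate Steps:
$S{\left(W \right)} = W + 2 W^{2}$ ($S{\left(W \right)} = \left(W^{2} + W^{2}\right) + W = 2 W^{2} + W = W + 2 W^{2}$)
$\left(S{\left(2 \right)} - -4\right) - -16510 = \left(2 \left(1 + 2 \cdot 2\right) - -4\right) - -16510 = \left(2 \left(1 + 4\right) + 4\right) + 16510 = \left(2 \cdot 5 + 4\right) + 16510 = \left(10 + 4\right) + 16510 = 14 + 16510 = 16524$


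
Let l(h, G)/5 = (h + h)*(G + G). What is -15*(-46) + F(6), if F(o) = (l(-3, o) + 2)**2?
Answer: 128854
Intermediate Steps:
l(h, G) = 20*G*h (l(h, G) = 5*((h + h)*(G + G)) = 5*((2*h)*(2*G)) = 5*(4*G*h) = 20*G*h)
F(o) = (2 - 60*o)**2 (F(o) = (20*o*(-3) + 2)**2 = (-60*o + 2)**2 = (2 - 60*o)**2)
-15*(-46) + F(6) = -15*(-46) + 4*(1 - 30*6)**2 = 690 + 4*(1 - 180)**2 = 690 + 4*(-179)**2 = 690 + 4*32041 = 690 + 128164 = 128854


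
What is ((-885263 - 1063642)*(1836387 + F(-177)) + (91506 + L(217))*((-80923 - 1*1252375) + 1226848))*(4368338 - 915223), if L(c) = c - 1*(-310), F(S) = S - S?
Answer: -12392334408183199775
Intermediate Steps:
F(S) = 0
L(c) = 310 + c (L(c) = c + 310 = 310 + c)
((-885263 - 1063642)*(1836387 + F(-177)) + (91506 + L(217))*((-80923 - 1*1252375) + 1226848))*(4368338 - 915223) = ((-885263 - 1063642)*(1836387 + 0) + (91506 + (310 + 217))*((-80923 - 1*1252375) + 1226848))*(4368338 - 915223) = (-1948905*1836387 + (91506 + 527)*((-80923 - 1252375) + 1226848))*3453115 = (-3578943806235 + 92033*(-1333298 + 1226848))*3453115 = (-3578943806235 + 92033*(-106450))*3453115 = (-3578943806235 - 9796912850)*3453115 = -3588740719085*3453115 = -12392334408183199775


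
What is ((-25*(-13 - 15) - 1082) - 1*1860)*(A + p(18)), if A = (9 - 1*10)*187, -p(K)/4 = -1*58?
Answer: -100890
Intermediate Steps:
p(K) = 232 (p(K) = -(-4)*58 = -4*(-58) = 232)
A = -187 (A = (9 - 10)*187 = -1*187 = -187)
((-25*(-13 - 15) - 1082) - 1*1860)*(A + p(18)) = ((-25*(-13 - 15) - 1082) - 1*1860)*(-187 + 232) = ((-25*(-28) - 1082) - 1860)*45 = ((700 - 1082) - 1860)*45 = (-382 - 1860)*45 = -2242*45 = -100890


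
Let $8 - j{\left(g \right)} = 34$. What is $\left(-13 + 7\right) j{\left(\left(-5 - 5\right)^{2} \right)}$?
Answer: $156$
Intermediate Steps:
$j{\left(g \right)} = -26$ ($j{\left(g \right)} = 8 - 34 = -26$)
$\left(-13 + 7\right) j{\left(\left(-5 - 5\right)^{2} \right)} = \left(-13 + 7\right) \left(-26\right) = \left(-6\right) \left(-26\right) = 156$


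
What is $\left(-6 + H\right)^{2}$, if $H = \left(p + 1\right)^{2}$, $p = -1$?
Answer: $36$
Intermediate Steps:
$H = 0$ ($H = \left(-1 + 1\right)^{2} = 0^{2} = 0$)
$\left(-6 + H\right)^{2} = \left(-6 + 0\right)^{2} = \left(-6\right)^{2} = 36$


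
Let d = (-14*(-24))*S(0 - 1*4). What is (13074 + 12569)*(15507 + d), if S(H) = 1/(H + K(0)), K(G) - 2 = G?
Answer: 393337977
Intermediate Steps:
K(G) = 2 + G
S(H) = 1/(2 + H) (S(H) = 1/(H + (2 + 0)) = 1/(H + 2) = 1/(2 + H))
d = -168 (d = (-14*(-24))/(2 + (0 - 1*4)) = 336/(2 + (0 - 4)) = 336/(2 - 4) = 336/(-2) = 336*(-1/2) = -168)
(13074 + 12569)*(15507 + d) = (13074 + 12569)*(15507 - 168) = 25643*15339 = 393337977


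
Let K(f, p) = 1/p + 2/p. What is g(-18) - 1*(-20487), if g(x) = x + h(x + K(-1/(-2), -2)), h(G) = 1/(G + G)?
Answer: 798290/39 ≈ 20469.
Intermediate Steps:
K(f, p) = 3/p (K(f, p) = 1/p + 2/p = 3/p)
h(G) = 1/(2*G)
g(x) = x + 1/(2*(-3/2 + x)) (g(x) = x + 1/(2*(x + 3/(-2))) = x + 1/(2*(x + 3*(-1/2))) = x + 1/(2*(x - 3/2)) = x + 1/(2*(-3/2 + x)))
g(-18) - 1*(-20487) = (-18 + 1/(2*(-3/2 - 18))) - 1*(-20487) = (-18 + 1/(2*(-39/2))) + 20487 = (-18 + (1/2)*(-2/39)) + 20487 = (-18 - 1/39) + 20487 = -703/39 + 20487 = 798290/39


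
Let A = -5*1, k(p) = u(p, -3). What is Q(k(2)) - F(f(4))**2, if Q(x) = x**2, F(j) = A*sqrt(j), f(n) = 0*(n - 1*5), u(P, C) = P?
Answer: 4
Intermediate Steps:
k(p) = p
A = -5
f(n) = 0 (f(n) = 0*(n - 5) = 0*(-5 + n) = 0)
F(j) = -5*sqrt(j)
Q(k(2)) - F(f(4))**2 = 2**2 - (-5*sqrt(0))**2 = 4 - (-5*0)**2 = 4 - 1*0**2 = 4 - 1*0 = 4 + 0 = 4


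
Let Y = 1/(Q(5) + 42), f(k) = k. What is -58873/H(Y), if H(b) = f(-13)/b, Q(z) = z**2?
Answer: 58873/871 ≈ 67.592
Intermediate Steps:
Y = 1/67 (Y = 1/(5**2 + 42) = 1/(25 + 42) = 1/67 ≈ 0.014925)
H(b) = -13/b
-58873/H(Y) = -58873/((-13/1/67)) = -58873/((-13*67)) = -58873/(-871) = -58873*(-1/871) = 58873/871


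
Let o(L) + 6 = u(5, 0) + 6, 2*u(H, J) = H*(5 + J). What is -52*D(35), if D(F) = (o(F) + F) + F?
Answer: -4290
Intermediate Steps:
u(H, J) = H*(5 + J)/2 (u(H, J) = (H*(5 + J))/2 = H*(5 + J)/2)
o(L) = 25/2 (o(L) = -6 + ((½)*5*(5 + 0) + 6) = -6 + ((½)*5*5 + 6) = -6 + (25/2 + 6) = -6 + 37/2 = 25/2)
D(F) = 25/2 + 2*F (D(F) = (25/2 + F) + F = 25/2 + 2*F)
-52*D(35) = -52*(25/2 + 2*35) = -52*(25/2 + 70) = -52*165/2 = -4290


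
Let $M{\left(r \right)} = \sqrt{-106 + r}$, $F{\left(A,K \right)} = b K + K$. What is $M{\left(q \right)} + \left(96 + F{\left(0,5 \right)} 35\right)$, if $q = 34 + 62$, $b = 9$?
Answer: $1846 + i \sqrt{10} \approx 1846.0 + 3.1623 i$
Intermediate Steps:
$F{\left(A,K \right)} = 10 K$ ($F{\left(A,K \right)} = 9 K + K = 10 K$)
$q = 96$
$M{\left(q \right)} + \left(96 + F{\left(0,5 \right)} 35\right) = \sqrt{-106 + 96} + \left(96 + 10 \cdot 5 \cdot 35\right) = \sqrt{-10} + \left(96 + 50 \cdot 35\right) = i \sqrt{10} + \left(96 + 1750\right) = i \sqrt{10} + 1846 = 1846 + i \sqrt{10}$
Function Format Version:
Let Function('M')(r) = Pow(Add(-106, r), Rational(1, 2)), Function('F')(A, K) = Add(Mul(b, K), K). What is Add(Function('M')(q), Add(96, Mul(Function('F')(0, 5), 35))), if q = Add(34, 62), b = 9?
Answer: Add(1846, Mul(I, Pow(10, Rational(1, 2)))) ≈ Add(1846.0, Mul(3.1623, I))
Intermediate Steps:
Function('F')(A, K) = Mul(10, K) (Function('F')(A, K) = Add(Mul(9, K), K) = Mul(10, K))
q = 96
Add(Function('M')(q), Add(96, Mul(Function('F')(0, 5), 35))) = Add(Pow(Add(-106, 96), Rational(1, 2)), Add(96, Mul(Mul(10, 5), 35))) = Add(Pow(-10, Rational(1, 2)), Add(96, Mul(50, 35))) = Add(Mul(I, Pow(10, Rational(1, 2))), Add(96, 1750)) = Add(Mul(I, Pow(10, Rational(1, 2))), 1846) = Add(1846, Mul(I, Pow(10, Rational(1, 2))))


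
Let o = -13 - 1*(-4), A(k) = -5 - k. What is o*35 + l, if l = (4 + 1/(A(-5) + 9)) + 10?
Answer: -2708/9 ≈ -300.89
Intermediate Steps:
l = 127/9 (l = (4 + 1/((-5 - 1*(-5)) + 9)) + 10 = (4 + 1/((-5 + 5) + 9)) + 10 = (4 + 1/(0 + 9)) + 10 = (4 + 1/9) + 10 = 37/9 + 10 = 127/9 ≈ 14.111)
o = -9 (o = -13 + 4 = -9)
o*35 + l = -9*35 + 127/9 = -315 + 127/9 = -2708/9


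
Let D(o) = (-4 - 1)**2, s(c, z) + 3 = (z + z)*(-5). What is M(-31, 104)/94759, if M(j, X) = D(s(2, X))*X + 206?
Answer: 2806/94759 ≈ 0.029612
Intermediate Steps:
s(c, z) = -3 - 10*z (s(c, z) = -3 + (z + z)*(-5) = -3 + (2*z)*(-5) = -3 - 10*z)
D(o) = 25 (D(o) = (-5)**2 = 25)
M(j, X) = 206 + 25*X (M(j, X) = 25*X + 206 = 206 + 25*X)
M(-31, 104)/94759 = (206 + 25*104)/94759 = (206 + 2600)*(1/94759) = 2806*(1/94759) = 2806/94759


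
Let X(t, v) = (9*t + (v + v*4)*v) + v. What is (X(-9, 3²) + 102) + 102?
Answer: 537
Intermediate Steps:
X(t, v) = v + 5*v² + 9*t (X(t, v) = (9*t + (v + 4*v)*v) + v = (9*t + (5*v)*v) + v = (9*t + 5*v²) + v = (5*v² + 9*t) + v = v + 5*v² + 9*t)
(X(-9, 3²) + 102) + 102 = ((3² + 5*(3²)² + 9*(-9)) + 102) + 102 = ((9 + 5*9² - 81) + 102) + 102 = ((9 + 5*81 - 81) + 102) + 102 = ((9 + 405 - 81) + 102) + 102 = (333 + 102) + 102 = 435 + 102 = 537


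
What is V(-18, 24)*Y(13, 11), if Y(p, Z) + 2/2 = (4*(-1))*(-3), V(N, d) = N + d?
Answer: 66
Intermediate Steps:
Y(p, Z) = 11 (Y(p, Z) = -1 + (4*(-1))*(-3) = -1 - 4*(-3) = -1 + 12 = 11)
V(-18, 24)*Y(13, 11) = (-18 + 24)*11 = 6*11 = 66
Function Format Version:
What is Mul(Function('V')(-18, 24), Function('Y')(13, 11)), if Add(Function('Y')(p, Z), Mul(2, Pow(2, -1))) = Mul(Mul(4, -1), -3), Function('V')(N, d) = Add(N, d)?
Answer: 66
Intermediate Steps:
Function('Y')(p, Z) = 11 (Function('Y')(p, Z) = Add(-1, Mul(Mul(4, -1), -3)) = Add(-1, Mul(-4, -3)) = Add(-1, 12) = 11)
Mul(Function('V')(-18, 24), Function('Y')(13, 11)) = Mul(Add(-18, 24), 11) = Mul(6, 11) = 66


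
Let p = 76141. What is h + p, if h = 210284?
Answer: 286425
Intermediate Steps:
h + p = 210284 + 76141 = 286425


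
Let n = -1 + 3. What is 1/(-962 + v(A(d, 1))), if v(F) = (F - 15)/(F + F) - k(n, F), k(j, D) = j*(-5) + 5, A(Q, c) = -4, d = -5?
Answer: -8/7637 ≈ -0.0010475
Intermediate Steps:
n = 2
k(j, D) = 5 - 5*j (k(j, D) = -5*j + 5 = 5 - 5*j)
v(F) = 5 + (-15 + F)/(2*F) (v(F) = (F - 15)/(F + F) - (5 - 5*2) = (-15 + F)/((2*F)) - (5 - 10) = (-15 + F)*(1/(2*F)) - 1*(-5) = (-15 + F)/(2*F) + 5 = 5 + (-15 + F)/(2*F))
1/(-962 + v(A(d, 1))) = 1/(-962 + (1/2)*(-15 + 11*(-4))/(-4)) = 1/(-962 + (1/2)*(-1/4)*(-15 - 44)) = 1/(-962 + (1/2)*(-1/4)*(-59)) = 1/(-962 + 59/8) = 1/(-7637/8) = -8/7637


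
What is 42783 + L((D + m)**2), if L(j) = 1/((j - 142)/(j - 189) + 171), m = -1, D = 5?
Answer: 1271040320/29709 ≈ 42783.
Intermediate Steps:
L(j) = 1/(171 + (-142 + j)/(-189 + j)) (L(j) = 1/((-142 + j)/(-189 + j) + 171) = 1/(171 + (-142 + j)/(-189 + j)))
42783 + L((D + m)**2) = 42783 + (-189 + (5 - 1)**2)/(-32461 + 172*(5 - 1)**2) = 42783 + (-189 + 4**2)/(-32461 + 172*4**2) = 42783 + (-189 + 16)/(-32461 + 172*16) = 42783 - 173/(-32461 + 2752) = 42783 - 173/(-29709) = 42783 - 1/29709*(-173) = 42783 + 173/29709 = 1271040320/29709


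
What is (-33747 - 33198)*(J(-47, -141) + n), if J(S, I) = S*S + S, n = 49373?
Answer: -3450010575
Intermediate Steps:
J(S, I) = S + S² (J(S, I) = S² + S = S + S²)
(-33747 - 33198)*(J(-47, -141) + n) = (-33747 - 33198)*(-47*(1 - 47) + 49373) = -66945*(-47*(-46) + 49373) = -66945*(2162 + 49373) = -66945*51535 = -3450010575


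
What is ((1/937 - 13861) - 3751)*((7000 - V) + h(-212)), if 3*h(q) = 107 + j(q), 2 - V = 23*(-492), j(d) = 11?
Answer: 211825358348/2811 ≈ 7.5356e+7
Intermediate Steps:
V = 11318 (V = 2 - 23*(-492) = 2 - 1*(-11316) = 2 + 11316 = 11318)
h(q) = 118/3 (h(q) = (107 + 11)/3 = (⅓)*118 = 118/3)
((1/937 - 13861) - 3751)*((7000 - V) + h(-212)) = ((1/937 - 13861) - 3751)*((7000 - 1*11318) + 118/3) = ((1/937 - 13861) - 3751)*((7000 - 11318) + 118/3) = (-12987756/937 - 3751)*(-4318 + 118/3) = -16502443/937*(-12836/3) = 211825358348/2811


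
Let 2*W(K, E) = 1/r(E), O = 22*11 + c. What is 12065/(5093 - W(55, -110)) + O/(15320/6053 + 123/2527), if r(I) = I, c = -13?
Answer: 4029448950453439/44211328291299 ≈ 91.141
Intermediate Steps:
O = 229 (O = 22*11 - 13 = 242 - 13 = 229)
W(K, E) = 1/(2*E)
12065/(5093 - W(55, -110)) + O/(15320/6053 + 123/2527) = 12065/(5093 - 1/(2*(-110))) + 229/(15320/6053 + 123/2527) = 12065/(5093 - (-1)/(2*110)) + 229/(15320*(1/6053) + 123*(1/2527)) = 12065/(5093 - 1*(-1/220)) + 229/(15320/6053 + 123/2527) = 12065/(5093 + 1/220) + 229/(39458159/15295931) = 12065/(1120461/220) + 229*(15295931/39458159) = 12065*(220/1120461) + 3502768199/39458159 = 2654300/1120461 + 3502768199/39458159 = 4029448950453439/44211328291299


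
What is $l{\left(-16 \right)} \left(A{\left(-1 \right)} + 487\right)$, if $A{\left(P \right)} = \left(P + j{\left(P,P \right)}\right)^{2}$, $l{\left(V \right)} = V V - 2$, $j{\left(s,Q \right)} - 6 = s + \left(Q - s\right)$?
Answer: $127762$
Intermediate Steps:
$j{\left(s,Q \right)} = 6 + Q$ ($j{\left(s,Q \right)} = 6 + \left(s + \left(Q - s\right)\right) = 6 + Q$)
$l{\left(V \right)} = -2 + V^{2}$ ($l{\left(V \right)} = V^{2} - 2 = -2 + V^{2}$)
$A{\left(P \right)} = \left(6 + 2 P\right)^{2}$ ($A{\left(P \right)} = \left(P + \left(6 + P\right)\right)^{2} = \left(6 + 2 P\right)^{2}$)
$l{\left(-16 \right)} \left(A{\left(-1 \right)} + 487\right) = \left(-2 + \left(-16\right)^{2}\right) \left(4 \left(3 - 1\right)^{2} + 487\right) = \left(-2 + 256\right) \left(4 \cdot 2^{2} + 487\right) = 254 \left(4 \cdot 4 + 487\right) = 254 \left(16 + 487\right) = 254 \cdot 503 = 127762$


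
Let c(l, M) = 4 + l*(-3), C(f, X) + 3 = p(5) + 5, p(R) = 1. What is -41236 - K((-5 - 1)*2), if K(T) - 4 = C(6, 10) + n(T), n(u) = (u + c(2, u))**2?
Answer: -41439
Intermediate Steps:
C(f, X) = 3 (C(f, X) = -3 + (1 + 5) = -3 + 6 = 3)
c(l, M) = 4 - 3*l
n(u) = (-2 + u)**2 (n(u) = (u + (4 - 3*2))**2 = (u + (4 - 6))**2 = (u - 2)**2 = (-2 + u)**2)
K(T) = 7 + (-2 + T)**2 (K(T) = 4 + (3 + (-2 + T)**2) = 7 + (-2 + T)**2)
-41236 - K((-5 - 1)*2) = -41236 - (7 + (-2 + (-5 - 1)*2)**2) = -41236 - (7 + (-2 - 6*2)**2) = -41236 - (7 + (-2 - 12)**2) = -41236 - (7 + (-14)**2) = -41236 - (7 + 196) = -41236 - 1*203 = -41236 - 203 = -41439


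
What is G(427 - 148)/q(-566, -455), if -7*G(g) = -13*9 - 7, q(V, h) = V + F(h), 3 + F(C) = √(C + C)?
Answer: -70556/2272697 - 124*I*√910/2272697 ≈ -0.031045 - 0.0016459*I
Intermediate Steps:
F(C) = -3 + √2*√C (F(C) = -3 + √(C + C) = -3 + √(2*C) = -3 + √2*√C)
q(V, h) = -3 + V + √2*√h (q(V, h) = V + (-3 + √2*√h) = -3 + V + √2*√h)
G(g) = 124/7 (G(g) = -(-13*9 - 7)/7 = -(-117 - 7)/7 = -⅐*(-124) = 124/7)
G(427 - 148)/q(-566, -455) = 124/(7*(-3 - 566 + √2*√(-455))) = 124/(7*(-3 - 566 + √2*(I*√455))) = 124/(7*(-3 - 566 + I*√910)) = 124/(7*(-569 + I*√910))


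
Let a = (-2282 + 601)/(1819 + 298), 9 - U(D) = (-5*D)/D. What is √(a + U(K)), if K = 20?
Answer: √59184969/2117 ≈ 3.6340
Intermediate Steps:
U(D) = 14 (U(D) = 9 - (-5*D)/D = 9 - 1*(-5) = 9 + 5 = 14)
a = -1681/2117 ≈ -0.79405
√(a + U(K)) = √(-1681/2117 + 14) = √(27957/2117) = √59184969/2117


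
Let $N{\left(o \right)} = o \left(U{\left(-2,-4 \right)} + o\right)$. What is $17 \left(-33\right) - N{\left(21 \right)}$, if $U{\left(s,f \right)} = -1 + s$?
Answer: $-939$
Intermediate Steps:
$N{\left(o \right)} = o \left(-3 + o\right)$ ($N{\left(o \right)} = o \left(\left(-1 - 2\right) + o\right) = o \left(-3 + o\right)$)
$17 \left(-33\right) - N{\left(21 \right)} = 17 \left(-33\right) - 21 \left(-3 + 21\right) = -561 - 21 \cdot 18 = -561 - 378 = -939$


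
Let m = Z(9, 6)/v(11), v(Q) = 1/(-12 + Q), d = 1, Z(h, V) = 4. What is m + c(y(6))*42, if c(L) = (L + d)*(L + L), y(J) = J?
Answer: 3524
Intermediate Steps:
m = -4 (m = 4/(1/(-12 + 11)) = 4/(1/(-1)) = 4/(-1) = 4*(-1) = -4)
c(L) = 2*L*(1 + L) (c(L) = (L + 1)*(L + L) = (1 + L)*(2*L) = 2*L*(1 + L))
m + c(y(6))*42 = -4 + (2*6*(1 + 6))*42 = -4 + (2*6*7)*42 = -4 + 84*42 = -4 + 3528 = 3524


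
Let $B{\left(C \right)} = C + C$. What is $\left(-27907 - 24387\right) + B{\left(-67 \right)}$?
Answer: $-52428$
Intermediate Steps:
$B{\left(C \right)} = 2 C$
$\left(-27907 - 24387\right) + B{\left(-67 \right)} = \left(-27907 - 24387\right) + 2 \left(-67\right) = -52294 - 134 = -52428$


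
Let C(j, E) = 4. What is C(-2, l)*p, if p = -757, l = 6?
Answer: -3028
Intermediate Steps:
C(-2, l)*p = 4*(-757) = -3028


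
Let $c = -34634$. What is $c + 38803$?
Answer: $4169$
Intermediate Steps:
$c + 38803 = -34634 + 38803 = 4169$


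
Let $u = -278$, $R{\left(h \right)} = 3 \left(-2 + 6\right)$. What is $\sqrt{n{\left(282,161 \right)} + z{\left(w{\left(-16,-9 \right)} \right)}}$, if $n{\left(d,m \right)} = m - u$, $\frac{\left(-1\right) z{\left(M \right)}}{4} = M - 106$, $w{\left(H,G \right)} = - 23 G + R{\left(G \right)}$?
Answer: $i \sqrt{13} \approx 3.6056 i$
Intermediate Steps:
$R{\left(h \right)} = 12$ ($R{\left(h \right)} = 3 \cdot 4 = 12$)
$w{\left(H,G \right)} = 12 - 23 G$ ($w{\left(H,G \right)} = - 23 G + 12 = 12 - 23 G$)
$z{\left(M \right)} = 424 - 4 M$ ($z{\left(M \right)} = - 4 \left(M - 106\right) = - 4 \left(-106 + M\right) = 424 - 4 M$)
$n{\left(d,m \right)} = 278 + m$ ($n{\left(d,m \right)} = m - -278 = m + 278 = 278 + m$)
$\sqrt{n{\left(282,161 \right)} + z{\left(w{\left(-16,-9 \right)} \right)}} = \sqrt{\left(278 + 161\right) + \left(424 - 4 \left(12 - -207\right)\right)} = \sqrt{439 + \left(424 - 4 \left(12 + 207\right)\right)} = \sqrt{439 + \left(424 - 876\right)} = \sqrt{439 - 452} = \sqrt{-13} = i \sqrt{13}$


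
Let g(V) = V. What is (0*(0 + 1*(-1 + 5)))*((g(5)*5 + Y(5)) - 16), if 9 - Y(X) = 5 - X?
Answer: 0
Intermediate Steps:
Y(X) = 4 + X (Y(X) = 9 - (5 - X) = 9 + (-5 + X) = 4 + X)
(0*(0 + 1*(-1 + 5)))*((g(5)*5 + Y(5)) - 16) = (0*(0 + 1*(-1 + 5)))*((5*5 + (4 + 5)) - 16) = (0*(0 + 1*4))*((25 + 9) - 16) = (0*(0 + 4))*(34 - 16) = (0*4)*18 = 0*18 = 0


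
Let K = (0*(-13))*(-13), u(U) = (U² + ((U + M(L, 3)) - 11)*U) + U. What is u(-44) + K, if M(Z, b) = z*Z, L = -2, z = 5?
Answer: 4752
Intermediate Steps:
M(Z, b) = 5*Z
u(U) = U + U² + U*(-21 + U) (u(U) = (U² + ((U + 5*(-2)) - 11)*U) + U = (U² + ((U - 10) - 11)*U) + U = (U² + ((-10 + U) - 11)*U) + U = (U² + (-21 + U)*U) + U = (U² + U*(-21 + U)) + U = U + U² + U*(-21 + U))
K = 0 (K = 0*(-13) = 0)
u(-44) + K = 2*(-44)*(-10 - 44) + 0 = 2*(-44)*(-54) + 0 = 4752 + 0 = 4752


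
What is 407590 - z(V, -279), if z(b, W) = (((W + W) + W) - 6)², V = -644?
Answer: -303059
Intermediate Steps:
z(b, W) = (-6 + 3*W)² (z(b, W) = ((2*W + W) - 6)² = (3*W - 6)² = (-6 + 3*W)²)
407590 - z(V, -279) = 407590 - 9*(-2 - 279)² = 407590 - 9*(-281)² = 407590 - 9*78961 = 407590 - 1*710649 = 407590 - 710649 = -303059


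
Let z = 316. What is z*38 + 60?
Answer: 12068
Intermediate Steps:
z*38 + 60 = 316*38 + 60 = 12008 + 60 = 12068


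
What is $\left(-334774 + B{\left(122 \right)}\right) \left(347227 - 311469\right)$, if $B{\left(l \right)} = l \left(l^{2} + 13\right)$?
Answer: $53016956280$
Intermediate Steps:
$B{\left(l \right)} = l \left(13 + l^{2}\right)$
$\left(-334774 + B{\left(122 \right)}\right) \left(347227 - 311469\right) = \left(-334774 + 122 \left(13 + 122^{2}\right)\right) \left(347227 - 311469\right) = \left(-334774 + 122 \left(13 + 14884\right)\right) 35758 = \left(-334774 + 122 \cdot 14897\right) 35758 = \left(-334774 + 1817434\right) 35758 = 1482660 \cdot 35758 = 53016956280$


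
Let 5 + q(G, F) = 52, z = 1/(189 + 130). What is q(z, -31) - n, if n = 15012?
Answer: -14965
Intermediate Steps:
z = 1/319 ≈ 0.0031348
q(G, F) = 47 (q(G, F) = -5 + 52 = 47)
q(z, -31) - n = 47 - 1*15012 = 47 - 15012 = -14965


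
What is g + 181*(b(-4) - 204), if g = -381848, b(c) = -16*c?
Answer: -407188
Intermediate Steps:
g + 181*(b(-4) - 204) = -381848 + 181*(-16*(-4) - 204) = -381848 + 181*(64 - 204) = -381848 + 181*(-140) = -381848 - 25340 = -407188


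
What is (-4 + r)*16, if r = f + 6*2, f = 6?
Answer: 224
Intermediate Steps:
r = 18 (r = 6 + 6*2 = 6 + 12 = 18)
(-4 + r)*16 = (-4 + 18)*16 = 14*16 = 224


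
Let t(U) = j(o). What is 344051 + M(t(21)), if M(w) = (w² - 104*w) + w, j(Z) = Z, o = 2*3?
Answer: 343469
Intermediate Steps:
o = 6
t(U) = 6
M(w) = w² - 103*w
344051 + M(t(21)) = 344051 + 6*(-103 + 6) = 344051 + 6*(-97) = 344051 - 582 = 343469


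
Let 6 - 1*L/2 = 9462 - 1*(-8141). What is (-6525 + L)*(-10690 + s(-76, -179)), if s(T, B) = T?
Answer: 449146754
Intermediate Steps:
L = -35194 (L = 12 - 2*(9462 - 1*(-8141)) = 12 - 2*(9462 + 8141) = 12 - 2*17603 = 12 - 35206 = -35194)
(-6525 + L)*(-10690 + s(-76, -179)) = (-6525 - 35194)*(-10690 - 76) = -41719*(-10766) = 449146754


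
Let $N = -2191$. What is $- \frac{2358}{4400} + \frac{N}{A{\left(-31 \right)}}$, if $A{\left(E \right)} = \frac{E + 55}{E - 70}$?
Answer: $\frac{7606436}{825} \approx 9219.9$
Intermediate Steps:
$A{\left(E \right)} = \frac{55 + E}{-70 + E}$
$- \frac{2358}{4400} + \frac{N}{A{\left(-31 \right)}} = - \frac{2358}{4400} - \frac{2191}{\frac{1}{-70 - 31} \left(55 - 31\right)} = \left(-2358\right) \frac{1}{4400} - \frac{2191}{\frac{1}{-101} \cdot 24} = - \frac{1179}{2200} - \frac{2191}{\left(- \frac{1}{101}\right) 24} = - \frac{1179}{2200} - \frac{2191}{- \frac{24}{101}} = - \frac{1179}{2200} - - \frac{221291}{24} = - \frac{1179}{2200} + \frac{221291}{24} = \frac{7606436}{825}$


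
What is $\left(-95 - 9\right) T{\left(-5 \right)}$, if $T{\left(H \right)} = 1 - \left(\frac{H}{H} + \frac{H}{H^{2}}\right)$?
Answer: $- \frac{104}{5} \approx -20.8$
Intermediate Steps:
$T{\left(H \right)} = - \frac{1}{H}$ ($T{\left(H \right)} = 1 - \left(1 + \frac{H}{H^{2}}\right) = 1 - \left(1 + \frac{1}{H}\right) = - \frac{1}{H}$)
$\left(-95 - 9\right) T{\left(-5 \right)} = \left(-95 - 9\right) \left(- \frac{1}{-5}\right) = - 104 \left(\left(-1\right) \left(- \frac{1}{5}\right)\right) = \left(-104\right) \frac{1}{5} = - \frac{104}{5}$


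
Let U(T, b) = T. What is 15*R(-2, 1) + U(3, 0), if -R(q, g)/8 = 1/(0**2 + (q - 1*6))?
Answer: 18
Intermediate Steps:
R(q, g) = -8/(-6 + q) (R(q, g) = -8/(0**2 + (q - 1*6)) = -8/(0 + (q - 6)) = -8/(0 + (-6 + q)) = -8/(-6 + q))
15*R(-2, 1) + U(3, 0) = 15*(-8/(-6 - 2)) + 3 = 15*(-8/(-8)) + 3 = 15*(-8*(-1/8)) + 3 = 15*1 + 3 = 15 + 3 = 18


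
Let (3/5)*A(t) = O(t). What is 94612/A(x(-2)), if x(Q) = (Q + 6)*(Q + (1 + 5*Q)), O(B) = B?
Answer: -70959/55 ≈ -1290.2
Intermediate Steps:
x(Q) = (1 + 6*Q)*(6 + Q) (x(Q) = (6 + Q)*(1 + 6*Q) = (1 + 6*Q)*(6 + Q))
A(t) = 5*t/3
94612/A(x(-2)) = 94612/((5*(6 + 6*(-2)² + 37*(-2))/3)) = 94612/((5*(6 + 6*4 - 74)/3)) = 94612/((5*(6 + 24 - 74)/3)) = 94612/(((5/3)*(-44))) = 94612/(-220/3) = 94612*(-3/220) = -70959/55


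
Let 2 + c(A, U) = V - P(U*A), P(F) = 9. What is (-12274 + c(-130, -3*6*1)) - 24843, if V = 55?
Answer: -37073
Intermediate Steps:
c(A, U) = 44 (c(A, U) = -2 + (55 - 1*9) = -2 + (55 - 9) = -2 + 46 = 44)
(-12274 + c(-130, -3*6*1)) - 24843 = (-12274 + 44) - 24843 = -12230 - 24843 = -37073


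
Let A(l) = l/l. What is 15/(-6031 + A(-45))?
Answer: -1/402 ≈ -0.0024876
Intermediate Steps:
A(l) = 1
15/(-6031 + A(-45)) = 15/(-6031 + 1) = 15/(-6030) = 15*(-1/6030) = -1/402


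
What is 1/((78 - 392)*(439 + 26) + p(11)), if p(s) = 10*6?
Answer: -1/145950 ≈ -6.8517e-6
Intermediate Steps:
p(s) = 60
1/((78 - 392)*(439 + 26) + p(11)) = 1/((78 - 392)*(439 + 26) + 60) = 1/(-314*465 + 60) = 1/(-146010 + 60) = 1/(-145950) = -1/145950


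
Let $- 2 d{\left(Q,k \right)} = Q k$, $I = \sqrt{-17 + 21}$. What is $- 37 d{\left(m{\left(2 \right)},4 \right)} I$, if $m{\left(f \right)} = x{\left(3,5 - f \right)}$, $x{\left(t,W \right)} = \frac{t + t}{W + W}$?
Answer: $148$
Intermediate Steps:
$x{\left(t,W \right)} = \frac{t}{W}$ ($x{\left(t,W \right)} = \frac{2 t}{2 W} = 2 t \frac{1}{2 W} = \frac{t}{W}$)
$m{\left(f \right)} = \frac{3}{5 - f}$
$I = 2$ ($I = \sqrt{4} = 2$)
$d{\left(Q,k \right)} = - \frac{Q k}{2}$
$- 37 d{\left(m{\left(2 \right)},4 \right)} I = - 37 \left(\left(- \frac{1}{2}\right) \left(- \frac{3}{-5 + 2}\right) 4\right) 2 = - 37 \left(\left(- \frac{1}{2}\right) \left(- \frac{3}{-3}\right) 4\right) 2 = - 37 \left(\left(- \frac{1}{2}\right) \left(\left(-3\right) \left(- \frac{1}{3}\right)\right) 4\right) 2 = - 37 \left(\left(- \frac{1}{2}\right) 1 \cdot 4\right) 2 = \left(-37\right) \left(-2\right) 2 = 74 \cdot 2 = 148$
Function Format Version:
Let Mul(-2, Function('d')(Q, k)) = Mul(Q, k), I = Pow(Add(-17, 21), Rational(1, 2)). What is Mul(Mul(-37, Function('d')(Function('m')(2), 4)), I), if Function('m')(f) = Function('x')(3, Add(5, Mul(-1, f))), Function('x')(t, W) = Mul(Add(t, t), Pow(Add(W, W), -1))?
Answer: 148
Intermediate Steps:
Function('x')(t, W) = Mul(t, Pow(W, -1)) (Function('x')(t, W) = Mul(Mul(2, t), Pow(Mul(2, W), -1)) = Mul(Mul(2, t), Mul(Rational(1, 2), Pow(W, -1))) = Mul(t, Pow(W, -1)))
Function('m')(f) = Mul(3, Pow(Add(5, Mul(-1, f)), -1))
I = 2 (I = Pow(4, Rational(1, 2)) = 2)
Function('d')(Q, k) = Mul(Rational(-1, 2), Q, k) (Function('d')(Q, k) = Mul(Rational(-1, 2), Mul(Q, k)) = Mul(Rational(-1, 2), Q, k))
Mul(Mul(-37, Function('d')(Function('m')(2), 4)), I) = Mul(Mul(-37, Mul(Rational(-1, 2), Mul(-3, Pow(Add(-5, 2), -1)), 4)), 2) = Mul(Mul(-37, Mul(Rational(-1, 2), Mul(-3, Pow(-3, -1)), 4)), 2) = Mul(Mul(-37, Mul(Rational(-1, 2), Mul(-3, Rational(-1, 3)), 4)), 2) = Mul(Mul(-37, Mul(Rational(-1, 2), 1, 4)), 2) = Mul(Mul(-37, -2), 2) = Mul(74, 2) = 148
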